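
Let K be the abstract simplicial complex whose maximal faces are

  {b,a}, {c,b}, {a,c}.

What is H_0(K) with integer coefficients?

H_0 ≅ Z.

Take the total order a < b < c on the vertex set. Then K (dimension 1) consists of the simplices:

  0-simplices (3): a, b, c
  1-simplices (3): ab, ac, bc

so the chain groups are C_0 ≅ Z^3, C_1 ≅ Z^3.

Boundary ∂_1: C_1 → C_0 is given by ∂[p,q] = [q] − [p]. For instance
  ∂bc = c − b.
As a 3×3 matrix over Z this has rank 2, with invariant factors (1,1).

Now H_k = ker ∂_k / im ∂_{k+1}, so:

  H_0: rank C_0 − rank ∂_1 = 3 − 2 = 1, and the invariant factors of ∂_1 are all 1, so H_0 = Z.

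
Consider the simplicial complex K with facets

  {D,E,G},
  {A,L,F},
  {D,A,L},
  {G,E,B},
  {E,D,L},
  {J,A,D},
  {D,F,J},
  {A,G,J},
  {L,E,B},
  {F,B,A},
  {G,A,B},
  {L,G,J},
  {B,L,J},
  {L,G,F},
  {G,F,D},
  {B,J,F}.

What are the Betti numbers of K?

Order the vertices as A < B < D < E < F < G < J < L. Listing each simplex with vertices in this order, K has dimension 2 with simplices:

  0-simplices (8): A, B, D, E, F, G, J, L
  1-simplices (24): AB, AD, AF, AG, AJ, AL, BE, BF, BG, BJ, BL, DE, DF, DG, DJ, DL, EG, EL, FG, FJ, FL, GJ, GL, JL
  2-simplices (16): ABF, ABG, ADJ, ADL, AFL, AGJ, BEG, BEL, BFJ, BJL, DEG, DEL, DFG, DFJ, FGL, GJL

so the chain groups are C_0 ≅ Z^8, C_1 ≅ Z^24, C_2 ≅ Z^16.

Boundary ∂_1: C_1 → C_0 is given by ∂[p,q] = [q] − [p].
The resulting 8×24 matrix has rank 7, and its Smith normal form has invariant factors (1,1,1,1,1,1,1).

∂_2: C_2 → C_1 maps a triangle to the signed sum of its edges. For instance
  ∂DFJ = FJ − DJ + DF,
  ∂AGJ = GJ − AJ + AG.
As a 24×16 matrix over Z this has rank 15, with invariant factors (1,1,1,1,1,1,1,1,1,1,1,1,1,1,1).

Computing H_k = (kernel of ∂_k) / (image of ∂_{k+1}):

  H_0: rank C_0 − rank ∂_1 = 8 − 7 = 1, and the invariant factors of ∂_1 are all 1, so H_0 ≅ Z.
  H_1: rank ker ∂_1 − rank ∂_2 = (24 − 7) − 15 = 2, and the invariant factors of ∂_2 are all 1, so H_1 ≅ Z^2.
  H_2: rank ker ∂_2 − rank ∂_3 = (16 − 15) − 0 = 1, and there is no ∂_3, so H_2 ≅ Z.

Hence the Betti numbers are b_0 = 1, b_1 = 2, b_2 = 1.

b_0 = 1, b_1 = 2, b_2 = 1.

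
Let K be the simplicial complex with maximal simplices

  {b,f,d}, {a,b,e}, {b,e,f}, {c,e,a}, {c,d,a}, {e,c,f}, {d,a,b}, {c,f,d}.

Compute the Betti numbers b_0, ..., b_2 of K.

b_0 = 1, b_1 = 0, b_2 = 1.

K has 6 vertices, 12 edges, 8 triangles.
rank ∂_0 = 0, rank ∂_1 = 5 ⇒ b_0 = 6 − 0 − 5 = 1; all invariant factors of ∂_1 are 1 so no torsion. So H_0 = Z.
rank ∂_1 = 5, rank ∂_2 = 7 ⇒ b_1 = 12 − 5 − 7 = 0; all invariant factors of ∂_2 are 1 so no torsion. So H_1 = 0.
rank ∂_2 = 7, rank ∂_3 = 0 ⇒ b_2 = 8 − 7 − 0 = 1. So H_2 = Z.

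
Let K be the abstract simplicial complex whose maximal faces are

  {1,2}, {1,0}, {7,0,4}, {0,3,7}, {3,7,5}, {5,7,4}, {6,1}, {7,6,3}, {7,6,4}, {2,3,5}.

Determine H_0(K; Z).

Fix the vertex order 0 < 1 < 2 < 3 < 4 < 5 < 6 < 7 and write every simplex with vertices in increasing order. Then dim K = 2 and the simplices of K are:

  0-simplices (8): [0], [1], [2], [3], [4], [5], [6], [7]
  1-simplices (16): [0,1], [0,3], [0,4], [0,7], [1,2], [1,6], [2,3], [2,5], [3,5], [3,6], [3,7], [4,5], [4,6], [4,7], [5,7], [6,7]
  2-simplices (7): [0,3,7], [0,4,7], [2,3,5], [3,5,7], [3,6,7], [4,5,7], [4,6,7]

Hence C_0 ≅ Z^8, C_1 ≅ Z^16, C_2 ≅ Z^7.

The boundary map ∂_1: C_1 → C_0 is given by ∂[p,q] = [q] − [p].
The resulting 8×16 matrix has rank 7, and its Smith normal form has invariant factors (1,1,1,1,1,1,1).

Boundary ∂_2: C_2 → C_1 acts by ∂[p,q,r] = [q,r] − [p,r] + [p,q]. For instance
  ∂[0,3,7] = [3,7] − [0,7] + [0,3],
  ∂[4,5,7] = [5,7] − [4,7] + [4,5].
The 16×7 boundary matrix has rank 7 and Smith normal form diag(1,1,1,1,1,1,1).

Computing H_k = (kernel of ∂_k) / (image of ∂_{k+1}):

  H_0: rank C_0 − rank ∂_1 = 8 − 7 = 1, and the invariant factors of ∂_1 are all 1, so H_0 ≅ Z.

H_0 = Z.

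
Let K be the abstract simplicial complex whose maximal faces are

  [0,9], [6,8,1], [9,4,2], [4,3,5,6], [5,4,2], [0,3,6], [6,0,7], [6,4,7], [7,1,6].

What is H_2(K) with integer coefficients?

H_2 = 0.

Order the vertices as 0 < 1 < 2 < 3 < 4 < 5 < 6 < 7 < 8 < 9. Listing each simplex with vertices in this order, K has dimension 3 with simplices:

  0-simplices (10): [0], [1], [2], [3], [4], [5], [6], [7], [8], [9]
  1-simplices (20): [0,3], [0,6], [0,7], [0,9], [1,6], [1,7], [1,8], [2,4], [2,5], [2,9], [3,4], [3,5], [3,6], [4,5], [4,6], [4,7], [4,9], [5,6], [6,7], [6,8]
  2-simplices (11): [0,3,6], [0,6,7], [1,6,7], [1,6,8], [2,4,5], [2,4,9], [3,4,5], [3,4,6], [3,5,6], [4,5,6], [4,6,7]
  3-simplices (1): [3,4,5,6]

Hence C_0 ≅ Z^10, C_1 ≅ Z^20, C_2 ≅ Z^11, C_3 ≅ Z^1.

Boundary ∂_1: C_1 → C_0 maps an edge to its endpoints' difference, ∂[p,q] = q − p.
As a 10×20 matrix over Z this has rank 9, with invariant factors (1,1,1,1,1,1,1,1,1).

The boundary map ∂_2: C_2 → C_1 maps a triangle to the signed sum of its edges. For instance
  ∂[3,4,5] = [4,5] − [3,5] + [3,4],
  ∂[3,5,6] = [5,6] − [3,6] + [3,5].
As a 20×11 matrix over Z this has rank 10, with invariant factors (1,1,1,1,1,1,1,1,1,1).

The boundary map ∂_3: C_3 → C_2 sends each 3-simplex σ to the alternating sum Σ_i (−1)^i (σ with its i-th vertex removed). For instance
  ∂[3,4,5,6] = [4,5,6] − [3,5,6] + [3,4,6] − [3,4,5].
This gives a 11×1 integer matrix of rank 1; reducing to Smith normal form yields diagonal entries (1).

Reading off H_k = ker ∂_k / im ∂_{k+1}:

  H_2: rank ker ∂_2 − rank ∂_3 = (11 − 10) − 1 = 0, and the invariant factors of ∂_3 are all 1, so H_2 = 0.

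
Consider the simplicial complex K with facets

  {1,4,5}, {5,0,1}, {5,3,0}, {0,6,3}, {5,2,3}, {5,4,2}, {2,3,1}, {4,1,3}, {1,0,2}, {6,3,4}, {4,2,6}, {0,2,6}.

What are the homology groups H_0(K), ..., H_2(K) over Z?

Order the vertices as 0 < 1 < 2 < 3 < 4 < 5 < 6. Listing each simplex with vertices in this order, K has dimension 2 with simplices:

  0-simplices (7): [0], [1], [2], [3], [4], [5], [6]
  1-simplices (18): [0,1], [0,2], [0,3], [0,5], [0,6], [1,2], [1,3], [1,4], [1,5], [2,3], [2,4], [2,5], [2,6], [3,4], [3,5], [3,6], [4,5], [4,6]
  2-simplices (12): [0,1,2], [0,1,5], [0,2,6], [0,3,5], [0,3,6], [1,2,3], [1,3,4], [1,4,5], [2,3,5], [2,4,5], [2,4,6], [3,4,6]

giving chain groups C_0 ≅ Z^7, C_1 ≅ Z^18, C_2 ≅ Z^12.

Boundary ∂_1: C_1 → C_0 sends each edge [p,q] (with p < q) to q − p.
This gives a 7×18 integer matrix of rank 6; reducing to Smith normal form yields diagonal entries (1,1,1,1,1,1).

∂_2: C_2 → C_1 maps a triangle to the signed sum of its edges. For instance
  ∂[0,1,2] = [1,2] − [0,2] + [0,1],
  ∂[1,3,4] = [3,4] − [1,4] + [1,3].
As a 18×12 matrix over Z this has rank 12, with invariant factors (1,1,1,1,1,1,1,1,1,1,1,2).

Reading off H_k = ker ∂_k / im ∂_{k+1}:

  H_0: rank C_0 − rank ∂_1 = 7 − 6 = 1, and the invariant factors of ∂_1 are all 1, so H_0 = Z.
  H_1: rank ker ∂_1 − rank ∂_2 = (18 − 6) − 12 = 0, and ∂_2 has invariant factor 2 > 1, so H_1 = Z/2Z.
  H_2: rank ker ∂_2 − rank ∂_3 = (12 − 12) − 0 = 0, and there is no ∂_3, so H_2 = 0.

As a check, the Euler characteristic is 7 − 18 + 12 = 1, which agrees with 1 − 0 + 0 = 1.
(K is a triangulation of the real projective plane RP^2.)

H_0 = Z,  H_1 = Z/2Z,  H_2 = 0.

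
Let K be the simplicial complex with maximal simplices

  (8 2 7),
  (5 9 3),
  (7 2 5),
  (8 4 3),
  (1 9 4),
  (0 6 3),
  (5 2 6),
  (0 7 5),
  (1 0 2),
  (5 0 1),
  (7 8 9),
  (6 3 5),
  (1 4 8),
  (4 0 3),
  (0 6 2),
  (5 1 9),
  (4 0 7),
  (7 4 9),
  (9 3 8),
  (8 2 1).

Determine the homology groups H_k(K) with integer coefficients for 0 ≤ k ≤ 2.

Fix the vertex order 0 < 1 < 2 < 3 < 4 < 5 < 6 < 7 < 8 < 9 and write every simplex with vertices in increasing order. Then dim K = 2 and the simplices of K are:

  0-simplices (10): [0], [1], [2], [3], [4], [5], [6], [7], [8], [9]
  1-simplices (30): (30 of them)
  2-simplices (20): (20 of them)

so the chain groups are C_0 ≅ Z^10, C_1 ≅ Z^30, C_2 ≅ Z^20.

∂_1: C_1 → C_0 sends each edge [p,q] (with p < q) to q − p. For instance
  ∂[0,7] = [7] − [0].
The resulting 10×30 matrix has rank 9, and its Smith normal form has invariant factors (1,1,1,1,1,1,1,1,1).

∂_2: C_2 → C_1 maps a triangle to the signed sum of its edges. For instance
  ∂[0,1,5] = [1,5] − [0,5] + [0,1],
  ∂[0,2,6] = [2,6] − [0,6] + [0,2].
The 30×20 boundary matrix has rank 20 and Smith normal form diag(1,1,1,1,1,1,1,1,1,1,1,1,1,1,1,1,1,1,1,2).

From H_k ≅ ker(∂_k) / im(∂_{k+1}) we obtain:

  H_0: rank C_0 − rank ∂_1 = 10 − 9 = 1, and the invariant factors of ∂_1 are all 1, so H_0 ≅ Z.
  H_1: rank ker ∂_1 − rank ∂_2 = (30 − 9) − 20 = 1, and ∂_2 has invariant factor 2 > 1, so H_1 ≅ Z ⊕ Z_2.
  H_2: rank ker ∂_2 − rank ∂_3 = (20 − 20) − 0 = 0, and there is no ∂_3, so H_2 ≅ 0.

(K is a triangulation of the Klein bottle.)

H_0 ≅ Z,  H_1 ≅ Z ⊕ Z_2,  H_2 = 0.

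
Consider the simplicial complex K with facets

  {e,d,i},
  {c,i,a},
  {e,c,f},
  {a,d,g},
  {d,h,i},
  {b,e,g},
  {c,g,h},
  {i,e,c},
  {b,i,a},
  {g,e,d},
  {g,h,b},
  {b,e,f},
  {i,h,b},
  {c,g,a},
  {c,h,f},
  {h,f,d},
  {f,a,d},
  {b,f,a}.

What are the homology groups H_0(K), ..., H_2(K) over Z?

H_0 = Z,  H_1 = Z^2,  H_2 = Z.

Take the total order a < b < c < d < e < f < g < h < i on the vertex set. Then K (dimension 2) consists of the simplices:

  0-simplices (9): a, b, c, d, e, f, g, h, i
  1-simplices (27): ab, ac, ad, af, ag, ai, be, bf, bg, bh, bi, ce, cf, cg, ch, ci, de, df, dg, dh, di, ef, eg, ei, fh, gh, hi
  2-simplices (18): abf, abi, acg, aci, adf, adg, bef, beg, bgh, bhi, cef, cei, cfh, cgh, deg, dei, dfh, dhi

Hence C_0 ≅ Z^9, C_1 ≅ Z^27, C_2 ≅ Z^18.

Boundary ∂_1: C_1 → C_0 maps an edge to its endpoints' difference, ∂[p,q] = q − p. For instance
  ∂ce = e − c.
This gives a 9×27 integer matrix of rank 8; reducing to Smith normal form yields diagonal entries (1,1,1,1,1,1,1,1).

Boundary ∂_2: C_2 → C_1 acts by ∂[p,q,r] = [q,r] − [p,r] + [p,q]. For instance
  ∂abi = bi − ai + ab,
  ∂deg = eg − dg + de.
The 27×18 boundary matrix has rank 17 and Smith normal form diag(1,1,1,1,1,1,1,1,1,1,1,1,1,1,1,1,1).

Reading off H_k = ker ∂_k / im ∂_{k+1}:

  H_0: rank C_0 − rank ∂_1 = 9 − 8 = 1, and the invariant factors of ∂_1 are all 1, so H_0 = Z.
  H_1: rank ker ∂_1 − rank ∂_2 = (27 − 8) − 17 = 2, and the invariant factors of ∂_2 are all 1, so H_1 = Z^2.
  H_2: rank ker ∂_2 − rank ∂_3 = (18 − 17) − 0 = 1, and there is no ∂_3, so H_2 = Z.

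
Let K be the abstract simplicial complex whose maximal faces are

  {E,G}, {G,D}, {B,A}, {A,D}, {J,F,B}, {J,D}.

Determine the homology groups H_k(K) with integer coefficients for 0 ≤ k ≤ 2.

H_0 ≅ Z,  H_1 ≅ Z,  H_2 = 0.

Order the vertices as A < B < D < E < F < G < J. Listing each simplex with vertices in this order, K has dimension 2 with simplices:

  0-simplices (7): A, B, D, E, F, G, J
  1-simplices (8): AB, AD, BF, BJ, DG, DJ, EG, FJ
  2-simplices (1): BFJ

so the chain groups are C_0 ≅ Z^7, C_1 ≅ Z^8, C_2 ≅ Z^1.

Boundary ∂_1: C_1 → C_0 is given by ∂[p,q] = [q] − [p].
The resulting 7×8 matrix has rank 6, and its Smith normal form has invariant factors (1,1,1,1,1,1).

The boundary map ∂_2: C_2 → C_1 sends each 2-simplex [p,q,r] to [q,r] − [p,r] + [p,q]. For instance
  ∂BFJ = FJ − BJ + BF.
As a 8×1 matrix over Z this has rank 1, with invariant factors (1).

From H_k ≅ ker(∂_k) / im(∂_{k+1}) we obtain:

  H_0: rank C_0 − rank ∂_1 = 7 − 6 = 1, and the invariant factors of ∂_1 are all 1, so H_0 ≅ Z.
  H_1: rank ker ∂_1 − rank ∂_2 = (8 − 6) − 1 = 1, and the invariant factors of ∂_2 are all 1, so H_1 ≅ Z.
  H_2: rank ker ∂_2 − rank ∂_3 = (1 − 1) − 0 = 0, and there is no ∂_3, so H_2 ≅ 0.

As a check, the Euler characteristic is 7 − 8 + 1 = 0, which agrees with 1 − 1 + 0 = 0.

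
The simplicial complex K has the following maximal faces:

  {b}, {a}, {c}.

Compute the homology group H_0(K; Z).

H_0 ≅ Z^3.

Order the vertices as a < b < c. Listing each simplex with vertices in this order, K has dimension 0 with simplices:

  0-simplices (3): a, b, c

so the chain groups are C_0 ≅ Z^3.

Reading off H_k = ker ∂_k / im ∂_{k+1}:

  H_0: rank C_0 − rank ∂_1 = 3 − 0 = 3, and there is no ∂_1, so H_0 = Z^3.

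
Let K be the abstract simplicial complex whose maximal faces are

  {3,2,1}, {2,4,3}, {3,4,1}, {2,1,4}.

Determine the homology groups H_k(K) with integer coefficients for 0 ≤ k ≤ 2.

Take the total order 1 < 2 < 3 < 4 on the vertex set. Then K (dimension 2) consists of the simplices:

  0-simplices (4): [1], [2], [3], [4]
  1-simplices (6): [1,2], [1,3], [1,4], [2,3], [2,4], [3,4]
  2-simplices (4): [1,2,3], [1,2,4], [1,3,4], [2,3,4]

Hence C_0 ≅ Z^4, C_1 ≅ Z^6, C_2 ≅ Z^4.

The boundary map ∂_1: C_1 → C_0 is given by ∂[p,q] = [q] − [p]. For instance
  ∂[2,3] = [3] − [2].
The 4×6 boundary matrix has rank 3 and Smith normal form diag(1,1,1).

The boundary map ∂_2: C_2 → C_1 maps a triangle to the signed sum of its edges. For instance
  ∂[1,2,3] = [2,3] − [1,3] + [1,2],
  ∂[1,2,4] = [2,4] − [1,4] + [1,2].
This gives a 6×4 integer matrix of rank 3; reducing to Smith normal form yields diagonal entries (1,1,1).

Now H_k = ker ∂_k / im ∂_{k+1}, so:

  H_0: rank C_0 − rank ∂_1 = 4 − 3 = 1, and the invariant factors of ∂_1 are all 1, so H_0 ≅ Z.
  H_1: rank ker ∂_1 − rank ∂_2 = (6 − 3) − 3 = 0, and the invariant factors of ∂_2 are all 1, so H_1 ≅ 0.
  H_2: rank ker ∂_2 − rank ∂_3 = (4 − 3) − 0 = 1, and there is no ∂_3, so H_2 ≅ Z.

(K is a triangulation of the 2-sphere S^2.)

H_0 = Z,  H_1 = 0,  H_2 = Z.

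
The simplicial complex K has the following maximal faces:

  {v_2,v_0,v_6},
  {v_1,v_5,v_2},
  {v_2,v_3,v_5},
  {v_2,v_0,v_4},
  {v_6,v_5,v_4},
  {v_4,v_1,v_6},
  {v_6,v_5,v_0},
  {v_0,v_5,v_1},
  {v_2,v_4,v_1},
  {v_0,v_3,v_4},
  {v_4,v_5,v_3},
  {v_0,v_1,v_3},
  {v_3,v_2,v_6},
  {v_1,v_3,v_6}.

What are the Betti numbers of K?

We work with the vertex ordering v_0 < v_1 < v_2 < v_3 < v_4 < v_5 < v_6. The simplices of K, each written with vertices in increasing order, are:

  0-simplices (7): [v_0], [v_1], [v_2], [v_3], [v_4], [v_5], [v_6]
  1-simplices (21): (21 of them)
  2-simplices (14): (14 of them)

Hence C_0 ≅ Z^7, C_1 ≅ Z^21, C_2 ≅ Z^14.

Boundary ∂_1: C_1 → C_0 maps an edge to its endpoints' difference, ∂[p,q] = q − p.
The 7×21 boundary matrix has rank 6 and Smith normal form diag(1,1,1,1,1,1).

The boundary map ∂_2: C_2 → C_1 sends each 2-simplex [p,q,r] to [q,r] − [p,r] + [p,q]. For instance
  ∂[v_0,v_1,v_3] = [v_1,v_3] − [v_0,v_3] + [v_0,v_1],
  ∂[v_1,v_4,v_6] = [v_4,v_6] − [v_1,v_6] + [v_1,v_4].
This gives a 21×14 integer matrix of rank 13; reducing to Smith normal form yields diagonal entries (1,1,1,1,1,1,1,1,1,1,1,1,1).

Reading off H_k = ker ∂_k / im ∂_{k+1}:

  H_0: rank C_0 − rank ∂_1 = 7 − 6 = 1, and the invariant factors of ∂_1 are all 1, so H_0 = Z.
  H_1: rank ker ∂_1 − rank ∂_2 = (21 − 6) − 13 = 2, and the invariant factors of ∂_2 are all 1, so H_1 = Z^2.
  H_2: rank ker ∂_2 − rank ∂_3 = (14 − 13) − 0 = 1, and there is no ∂_3, so H_2 = Z.

As a check, the Euler characteristic is 7 − 21 + 14 = 0, which agrees with 1 − 2 + 1 = 0.

Hence the Betti numbers are b_0 = 1, b_1 = 2, b_2 = 1.

b_0 = 1, b_1 = 2, b_2 = 1.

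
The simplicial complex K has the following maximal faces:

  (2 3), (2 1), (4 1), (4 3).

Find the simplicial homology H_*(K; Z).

Take the total order 1 < 2 < 3 < 4 on the vertex set. Then K (dimension 1) consists of the simplices:

  0-simplices (4): [1], [2], [3], [4]
  1-simplices (4): [1,2], [1,4], [2,3], [3,4]

Hence C_0 ≅ Z^4, C_1 ≅ Z^4.

The boundary map ∂_1: C_1 → C_0 maps an edge to its endpoints' difference, ∂[p,q] = q − p. For instance
  ∂[3,4] = [4] − [3].
This gives a 4×4 integer matrix of rank 3; reducing to Smith normal form yields diagonal entries (1,1,1).

From H_k ≅ ker(∂_k) / im(∂_{k+1}) we obtain:

  H_0: rank C_0 − rank ∂_1 = 4 − 3 = 1, and the invariant factors of ∂_1 are all 1, so H_0 ≅ Z.
  H_1: rank ker ∂_1 − rank ∂_2 = (4 − 3) − 0 = 1, and there is no ∂_2, so H_1 ≅ Z.

H_0 = Z,  H_1 = Z.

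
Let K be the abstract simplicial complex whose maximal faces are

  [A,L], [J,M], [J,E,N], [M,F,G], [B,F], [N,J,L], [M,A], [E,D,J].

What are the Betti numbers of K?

b_0 = 1, b_1 = 1, b_2 = 0.

Fix the vertex order A < B < D < E < F < G < J < L < M < N and write every simplex with vertices in increasing order. Then dim K = 2 and the simplices of K are:

  0-simplices (10): A, B, D, E, F, G, J, L, M, N
  1-simplices (14): AL, AM, BF, DE, DJ, EJ, EN, FG, FM, GM, JL, JM, JN, LN
  2-simplices (4): DEJ, EJN, FGM, JLN

Hence C_0 ≅ Z^10, C_1 ≅ Z^14, C_2 ≅ Z^4.

∂_1: C_1 → C_0 is given by ∂[p,q] = [q] − [p]. For instance
  ∂BF = F − B.
The resulting 10×14 matrix has rank 9, and its Smith normal form has invariant factors (1,1,1,1,1,1,1,1,1).

The boundary map ∂_2: C_2 → C_1 acts by ∂[p,q,r] = [q,r] − [p,r] + [p,q]. For instance
  ∂DEJ = EJ − DJ + DE,
  ∂EJN = JN − EN + EJ.
This gives a 14×4 integer matrix of rank 4; reducing to Smith normal form yields diagonal entries (1,1,1,1).

From H_k ≅ ker(∂_k) / im(∂_{k+1}) we obtain:

  H_0: rank C_0 − rank ∂_1 = 10 − 9 = 1, and the invariant factors of ∂_1 are all 1, so H_0 = Z.
  H_1: rank ker ∂_1 − rank ∂_2 = (14 − 9) − 4 = 1, and the invariant factors of ∂_2 are all 1, so H_1 = Z.
  H_2: rank ker ∂_2 − rank ∂_3 = (4 − 4) − 0 = 0, and there is no ∂_3, so H_2 = 0.

Hence the Betti numbers are b_0 = 1, b_1 = 1, b_2 = 0.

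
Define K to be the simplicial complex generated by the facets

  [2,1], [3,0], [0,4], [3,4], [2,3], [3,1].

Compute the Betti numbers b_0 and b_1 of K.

b_0 = 1, b_1 = 2.

Order the vertices as 0 < 1 < 2 < 3 < 4. Listing each simplex with vertices in this order, K has dimension 1 with simplices:

  0-simplices (5): [0], [1], [2], [3], [4]
  1-simplices (6): [0,3], [0,4], [1,2], [1,3], [2,3], [3,4]

so the chain groups are C_0 ≅ Z^5, C_1 ≅ Z^6.

∂_1: C_1 → C_0 is given by ∂[p,q] = [q] − [p]. For instance
  ∂[2,3] = [3] − [2].
This gives a 5×6 integer matrix of rank 4; reducing to Smith normal form yields diagonal entries (1,1,1,1).

Computing H_k = (kernel of ∂_k) / (image of ∂_{k+1}):

  H_0: rank C_0 − rank ∂_1 = 5 − 4 = 1, and the invariant factors of ∂_1 are all 1, so H_0 = Z.
  H_1: rank ker ∂_1 − rank ∂_2 = (6 − 4) − 0 = 2, and there is no ∂_2, so H_1 = Z^2.

(K is a triangulation of a wedge of 2 circles.)

Hence the Betti numbers are b_0 = 1, b_1 = 2.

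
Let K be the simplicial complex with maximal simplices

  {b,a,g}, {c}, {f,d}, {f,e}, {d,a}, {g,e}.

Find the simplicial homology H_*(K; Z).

Order the vertices as a < b < c < d < e < f < g. Listing each simplex with vertices in this order, K has dimension 2 with simplices:

  0-simplices (7): a, b, c, d, e, f, g
  1-simplices (7): ab, ad, ag, bg, df, ef, eg
  2-simplices (1): abg

giving chain groups C_0 ≅ Z^7, C_1 ≅ Z^7, C_2 ≅ Z^1.

Boundary ∂_1: C_1 → C_0 maps an edge to its endpoints' difference, ∂[p,q] = q − p.
This gives a 7×7 integer matrix of rank 5; reducing to Smith normal form yields diagonal entries (1,1,1,1,1).

∂_2: C_2 → C_1 maps a triangle to the signed sum of its edges. For instance
  ∂abg = bg − ag + ab.
The resulting 7×1 matrix has rank 1, and its Smith normal form has invariant factors (1).

Computing H_k = (kernel of ∂_k) / (image of ∂_{k+1}):

  H_0: rank C_0 − rank ∂_1 = 7 − 5 = 2, and the invariant factors of ∂_1 are all 1, so H_0 = Z^2.
  H_1: rank ker ∂_1 − rank ∂_2 = (7 − 5) − 1 = 1, and the invariant factors of ∂_2 are all 1, so H_1 = Z.
  H_2: rank ker ∂_2 − rank ∂_3 = (1 − 1) − 0 = 0, and there is no ∂_3, so H_2 = 0.

H_0 ≅ Z^2,  H_1 ≅ Z,  H_2 = 0.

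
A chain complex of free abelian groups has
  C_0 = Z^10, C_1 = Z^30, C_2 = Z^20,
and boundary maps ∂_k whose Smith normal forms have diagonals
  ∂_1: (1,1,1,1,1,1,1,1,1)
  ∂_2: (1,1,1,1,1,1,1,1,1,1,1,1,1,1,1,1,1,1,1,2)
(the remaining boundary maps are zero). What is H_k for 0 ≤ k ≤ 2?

H_0 ≅ Z,  H_1 ≅ Z ⊕ Z/2Z,  H_2 = 0.

H_0: b_0 = 10 − 0 − 9 = 1; torsion from ∂_1 factors > 1: none. So H_0 ≅ Z.
H_1: b_1 = 30 − 9 − 20 = 1; torsion from ∂_2 factors > 1: [2]. So H_1 ≅ Z ⊕ Z/2Z.
H_2: b_2 = 20 − 20 − 0 = 0; torsion from ∂_3 factors > 1: none. So H_2 ≅ 0.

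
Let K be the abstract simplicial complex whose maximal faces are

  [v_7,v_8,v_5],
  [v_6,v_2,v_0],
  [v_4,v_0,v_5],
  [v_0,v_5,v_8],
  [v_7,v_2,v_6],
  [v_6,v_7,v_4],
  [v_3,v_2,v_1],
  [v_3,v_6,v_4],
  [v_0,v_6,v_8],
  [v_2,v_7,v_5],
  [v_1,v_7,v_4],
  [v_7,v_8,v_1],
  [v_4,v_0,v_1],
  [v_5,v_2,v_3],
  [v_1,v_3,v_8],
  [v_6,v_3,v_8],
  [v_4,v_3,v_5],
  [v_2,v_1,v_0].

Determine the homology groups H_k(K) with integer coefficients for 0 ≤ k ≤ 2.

H_0 ≅ Z,  H_1 ≅ Z^2,  H_2 ≅ Z.

We work with the vertex ordering v_0 < v_1 < v_2 < v_3 < v_4 < v_5 < v_6 < v_7 < v_8. The simplices of K, each written with vertices in increasing order, are:

  0-simplices (9): [v_0], [v_1], [v_2], [v_3], [v_4], [v_5], [v_6], [v_7], [v_8]
  1-simplices (27): (27 of them)
  2-simplices (18): (18 of them)

Hence C_0 ≅ Z^9, C_1 ≅ Z^27, C_2 ≅ Z^18.

Boundary ∂_1: C_1 → C_0 maps an edge to its endpoints' difference, ∂[p,q] = q − p. For instance
  ∂[v_1,v_8] = [v_8] − [v_1].
This gives a 9×27 integer matrix of rank 8; reducing to Smith normal form yields diagonal entries (1,1,1,1,1,1,1,1).

Boundary ∂_2: C_2 → C_1 sends each 2-simplex [p,q,r] to [q,r] − [p,r] + [p,q]. For instance
  ∂[v_0,v_5,v_8] = [v_5,v_8] − [v_0,v_8] + [v_0,v_5],
  ∂[v_1,v_2,v_3] = [v_2,v_3] − [v_1,v_3] + [v_1,v_2].
As a 27×18 matrix over Z this has rank 17, with invariant factors (1,1,1,1,1,1,1,1,1,1,1,1,1,1,1,1,1).

From H_k ≅ ker(∂_k) / im(∂_{k+1}) we obtain:

  H_0: rank C_0 − rank ∂_1 = 9 − 8 = 1, and the invariant factors of ∂_1 are all 1, so H_0 ≅ Z.
  H_1: rank ker ∂_1 − rank ∂_2 = (27 − 8) − 17 = 2, and the invariant factors of ∂_2 are all 1, so H_1 ≅ Z^2.
  H_2: rank ker ∂_2 − rank ∂_3 = (18 − 17) − 0 = 1, and there is no ∂_3, so H_2 ≅ Z.

As a check, the Euler characteristic is 9 − 27 + 18 = 0, which agrees with 1 − 2 + 1 = 0.
(K is a triangulation of the torus T^2.)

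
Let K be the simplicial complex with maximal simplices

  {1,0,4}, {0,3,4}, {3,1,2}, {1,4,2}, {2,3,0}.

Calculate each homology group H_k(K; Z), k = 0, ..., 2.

H_0 = Z,  H_1 = Z,  H_2 = 0.

Take the total order 0 < 1 < 2 < 3 < 4 on the vertex set. Then K (dimension 2) consists of the simplices:

  0-simplices (5): [0], [1], [2], [3], [4]
  1-simplices (10): [0,1], [0,2], [0,3], [0,4], [1,2], [1,3], [1,4], [2,3], [2,4], [3,4]
  2-simplices (5): [0,1,4], [0,2,3], [0,3,4], [1,2,3], [1,2,4]

giving chain groups C_0 ≅ Z^5, C_1 ≅ Z^10, C_2 ≅ Z^5.

Boundary ∂_1: C_1 → C_0 sends each edge [p,q] (with p < q) to q − p.
The 5×10 boundary matrix has rank 4 and Smith normal form diag(1,1,1,1).

The boundary map ∂_2: C_2 → C_1 sends each 2-simplex [p,q,r] to [q,r] − [p,r] + [p,q]. For instance
  ∂[1,2,4] = [2,4] − [1,4] + [1,2],
  ∂[0,2,3] = [2,3] − [0,3] + [0,2].
The 10×5 boundary matrix has rank 5 and Smith normal form diag(1,1,1,1,1).

Now H_k = ker ∂_k / im ∂_{k+1}, so:

  H_0: rank C_0 − rank ∂_1 = 5 − 4 = 1, and the invariant factors of ∂_1 are all 1, so H_0 ≅ Z.
  H_1: rank ker ∂_1 − rank ∂_2 = (10 − 4) − 5 = 1, and the invariant factors of ∂_2 are all 1, so H_1 ≅ Z.
  H_2: rank ker ∂_2 − rank ∂_3 = (5 − 5) − 0 = 0, and there is no ∂_3, so H_2 ≅ 0.

As a check, the Euler characteristic is 5 − 10 + 5 = 0, which agrees with 1 − 1 + 0 = 0.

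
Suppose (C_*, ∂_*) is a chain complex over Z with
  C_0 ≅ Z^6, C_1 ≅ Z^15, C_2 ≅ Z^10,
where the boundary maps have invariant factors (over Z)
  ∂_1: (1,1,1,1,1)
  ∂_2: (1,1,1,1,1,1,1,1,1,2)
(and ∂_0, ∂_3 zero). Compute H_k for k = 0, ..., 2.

H_0 ≅ Z,  H_1 ≅ Z/2,  H_2 = 0.

H_0: b_0 = 6 − 0 − 5 = 1; torsion from ∂_1 factors > 1: none. So H_0 ≅ Z.
H_1: b_1 = 15 − 5 − 10 = 0; torsion from ∂_2 factors > 1: [2]. So H_1 ≅ Z/2.
H_2: b_2 = 10 − 10 − 0 = 0; torsion from ∂_3 factors > 1: none. So H_2 ≅ 0.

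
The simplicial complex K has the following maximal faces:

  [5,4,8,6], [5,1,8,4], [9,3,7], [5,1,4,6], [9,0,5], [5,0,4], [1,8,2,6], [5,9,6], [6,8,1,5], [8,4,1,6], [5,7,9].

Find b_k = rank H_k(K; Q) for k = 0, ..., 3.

K has 10 vertices, 22 edges, 18 triangles, 6 3-simplices.
rank ∂_0 = 0, rank ∂_1 = 9 ⇒ b_0 = 10 − 0 − 9 = 1; all invariant factors of ∂_1 are 1 so no torsion. So H_0 ≅ Z.
rank ∂_1 = 9, rank ∂_2 = 13 ⇒ b_1 = 22 − 9 − 13 = 0; all invariant factors of ∂_2 are 1 so no torsion. So H_1 ≅ 0.
rank ∂_2 = 13, rank ∂_3 = 5 ⇒ b_2 = 18 − 13 − 5 = 0; all invariant factors of ∂_3 are 1 so no torsion. So H_2 ≅ 0.
rank ∂_3 = 5, rank ∂_4 = 0 ⇒ b_3 = 6 − 5 − 0 = 1. So H_3 ≅ Z.

b_0 = 1, b_1 = 0, b_2 = 0, b_3 = 1.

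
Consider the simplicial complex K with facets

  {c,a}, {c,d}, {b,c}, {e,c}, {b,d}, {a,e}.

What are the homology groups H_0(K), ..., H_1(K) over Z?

H_0 = Z,  H_1 = Z^2.

Take the total order a < b < c < d < e on the vertex set. Then K (dimension 1) consists of the simplices:

  0-simplices (5): a, b, c, d, e
  1-simplices (6): ac, ae, bc, bd, cd, ce

Hence C_0 ≅ Z^5, C_1 ≅ Z^6.

The boundary map ∂_1: C_1 → C_0 sends each edge [p,q] (with p < q) to q − p. For instance
  ∂ac = c − a.
As a 5×6 matrix over Z this has rank 4, with invariant factors (1,1,1,1).

From H_k ≅ ker(∂_k) / im(∂_{k+1}) we obtain:

  H_0: rank C_0 − rank ∂_1 = 5 − 4 = 1, and the invariant factors of ∂_1 are all 1, so H_0 = Z.
  H_1: rank ker ∂_1 − rank ∂_2 = (6 − 4) − 0 = 2, and there is no ∂_2, so H_1 = Z^2.

(K is a triangulation of a wedge of 2 circles.)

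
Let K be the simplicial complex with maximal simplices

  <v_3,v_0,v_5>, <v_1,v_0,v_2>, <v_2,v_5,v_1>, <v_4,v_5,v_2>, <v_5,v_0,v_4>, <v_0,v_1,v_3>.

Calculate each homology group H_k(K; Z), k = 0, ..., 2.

Order the vertices as v_0 < v_1 < v_2 < v_3 < v_4 < v_5. Listing each simplex with vertices in this order, K has dimension 2 with simplices:

  0-simplices (6): [v_0], [v_1], [v_2], [v_3], [v_4], [v_5]
  1-simplices (12): [v_0,v_1], [v_0,v_2], [v_0,v_3], [v_0,v_4], [v_0,v_5], [v_1,v_2], [v_1,v_3], [v_1,v_5], [v_2,v_4], [v_2,v_5], [v_3,v_5], [v_4,v_5]
  2-simplices (6): [v_0,v_1,v_2], [v_0,v_1,v_3], [v_0,v_3,v_5], [v_0,v_4,v_5], [v_1,v_2,v_5], [v_2,v_4,v_5]

Hence C_0 ≅ Z^6, C_1 ≅ Z^12, C_2 ≅ Z^6.

Boundary ∂_1: C_1 → C_0 sends each edge [p,q] (with p < q) to q − p.
The 6×12 boundary matrix has rank 5 and Smith normal form diag(1,1,1,1,1).

The boundary map ∂_2: C_2 → C_1 acts by ∂[p,q,r] = [q,r] − [p,r] + [p,q]. For instance
  ∂[v_0,v_3,v_5] = [v_3,v_5] − [v_0,v_5] + [v_0,v_3],
  ∂[v_0,v_1,v_2] = [v_1,v_2] − [v_0,v_2] + [v_0,v_1].
This gives a 12×6 integer matrix of rank 6; reducing to Smith normal form yields diagonal entries (1,1,1,1,1,1).

Computing H_k = (kernel of ∂_k) / (image of ∂_{k+1}):

  H_0: rank C_0 − rank ∂_1 = 6 − 5 = 1, and the invariant factors of ∂_1 are all 1, so H_0 = Z.
  H_1: rank ker ∂_1 − rank ∂_2 = (12 − 5) − 6 = 1, and the invariant factors of ∂_2 are all 1, so H_1 = Z.
  H_2: rank ker ∂_2 − rank ∂_3 = (6 − 6) − 0 = 0, and there is no ∂_3, so H_2 = 0.

(K is a triangulation of the cylinder S^1 x I.)

H_0 ≅ Z,  H_1 ≅ Z,  H_2 = 0.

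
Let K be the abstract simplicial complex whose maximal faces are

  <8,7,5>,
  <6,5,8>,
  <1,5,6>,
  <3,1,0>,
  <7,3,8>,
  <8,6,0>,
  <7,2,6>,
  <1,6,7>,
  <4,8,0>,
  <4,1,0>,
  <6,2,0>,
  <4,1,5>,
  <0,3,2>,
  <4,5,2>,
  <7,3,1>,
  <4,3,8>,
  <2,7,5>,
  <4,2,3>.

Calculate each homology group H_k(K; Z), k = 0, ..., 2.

Order the vertices as 0 < 1 < 2 < 3 < 4 < 5 < 6 < 7 < 8. Listing each simplex with vertices in this order, K has dimension 2 with simplices:

  0-simplices (9): [0], [1], [2], [3], [4], [5], [6], [7], [8]
  1-simplices (27): (27 of them)
  2-simplices (18): [0,1,3], [0,1,4], [0,2,3], [0,2,6], [0,4,8], [0,6,8], [1,3,7], [1,4,5], [1,5,6], [1,6,7], [2,3,4], [2,4,5], [2,5,7], [2,6,7], [3,4,8], [3,7,8], [5,6,8], [5,7,8]

so the chain groups are C_0 ≅ Z^9, C_1 ≅ Z^27, C_2 ≅ Z^18.

∂_1: C_1 → C_0 maps an edge to its endpoints' difference, ∂[p,q] = q − p. For instance
  ∂[0,2] = [2] − [0].
This gives a 9×27 integer matrix of rank 8; reducing to Smith normal form yields diagonal entries (1,1,1,1,1,1,1,1).

The boundary map ∂_2: C_2 → C_1 maps a triangle to the signed sum of its edges. For instance
  ∂[1,5,6] = [5,6] − [1,6] + [1,5],
  ∂[5,7,8] = [7,8] − [5,8] + [5,7].
As a 27×18 matrix over Z this has rank 18, with invariant factors (1,1,1,1,1,1,1,1,1,1,1,1,1,1,1,1,1,2).

Reading off H_k = ker ∂_k / im ∂_{k+1}:

  H_0: rank C_0 − rank ∂_1 = 9 − 8 = 1, and the invariant factors of ∂_1 are all 1, so H_0 = Z.
  H_1: rank ker ∂_1 − rank ∂_2 = (27 − 8) − 18 = 1, and ∂_2 has invariant factor 2 > 1, so H_1 = Z × Z/2.
  H_2: rank ker ∂_2 − rank ∂_3 = (18 − 18) − 0 = 0, and there is no ∂_3, so H_2 = 0.

As a check, the Euler characteristic is 9 − 27 + 18 = 0, which agrees with 1 − 1 + 0 = 0.

H_0 ≅ Z,  H_1 ≅ Z × Z/2,  H_2 = 0.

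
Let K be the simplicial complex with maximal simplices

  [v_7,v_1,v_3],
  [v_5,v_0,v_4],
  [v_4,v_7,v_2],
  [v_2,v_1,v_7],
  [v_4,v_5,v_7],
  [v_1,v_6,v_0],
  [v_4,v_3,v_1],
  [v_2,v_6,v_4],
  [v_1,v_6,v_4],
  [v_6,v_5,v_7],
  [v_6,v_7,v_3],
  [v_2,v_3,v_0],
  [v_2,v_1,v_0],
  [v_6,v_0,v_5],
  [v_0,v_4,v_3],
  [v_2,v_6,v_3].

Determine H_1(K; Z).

Take the total order v_0 < v_1 < v_2 < v_3 < v_4 < v_5 < v_6 < v_7 on the vertex set. Then K (dimension 2) consists of the simplices:

  0-simplices (8): [v_0], [v_1], [v_2], [v_3], [v_4], [v_5], [v_6], [v_7]
  1-simplices (24): (24 of them)
  2-simplices (16): (16 of them)

Hence C_0 ≅ Z^8, C_1 ≅ Z^24, C_2 ≅ Z^16.

∂_1: C_1 → C_0 sends each edge [p,q] (with p < q) to q − p. For instance
  ∂[v_0,v_6] = [v_6] − [v_0].
As a 8×24 matrix over Z this has rank 7, with invariant factors (1,1,1,1,1,1,1).

∂_2: C_2 → C_1 acts by ∂[p,q,r] = [q,r] − [p,r] + [p,q]. For instance
  ∂[v_1,v_3,v_7] = [v_3,v_7] − [v_1,v_7] + [v_1,v_3],
  ∂[v_0,v_5,v_6] = [v_5,v_6] − [v_0,v_6] + [v_0,v_5].
This gives a 24×16 integer matrix of rank 15; reducing to Smith normal form yields diagonal entries (1,1,1,1,1,1,1,1,1,1,1,1,1,1,1).

Reading off H_k = ker ∂_k / im ∂_{k+1}:

  H_1: rank ker ∂_1 − rank ∂_2 = (24 − 7) − 15 = 2, and the invariant factors of ∂_2 are all 1, so H_1 = Z^2.

H_1 = Z^2.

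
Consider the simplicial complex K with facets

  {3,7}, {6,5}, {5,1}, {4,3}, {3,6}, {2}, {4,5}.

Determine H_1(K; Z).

Take the total order 1 < 2 < 3 < 4 < 5 < 6 < 7 on the vertex set. Then K (dimension 1) consists of the simplices:

  0-simplices (7): [1], [2], [3], [4], [5], [6], [7]
  1-simplices (6): [1,5], [3,4], [3,6], [3,7], [4,5], [5,6]

Hence C_0 ≅ Z^7, C_1 ≅ Z^6.

Boundary ∂_1: C_1 → C_0 sends each edge [p,q] (with p < q) to q − p. For instance
  ∂[5,6] = [6] − [5].
This gives a 7×6 integer matrix of rank 5; reducing to Smith normal form yields diagonal entries (1,1,1,1,1).

Reading off H_k = ker ∂_k / im ∂_{k+1}:

  H_1: rank ker ∂_1 − rank ∂_2 = (6 − 5) − 0 = 1, and there is no ∂_2, so H_1 ≅ Z.

H_1 ≅ Z.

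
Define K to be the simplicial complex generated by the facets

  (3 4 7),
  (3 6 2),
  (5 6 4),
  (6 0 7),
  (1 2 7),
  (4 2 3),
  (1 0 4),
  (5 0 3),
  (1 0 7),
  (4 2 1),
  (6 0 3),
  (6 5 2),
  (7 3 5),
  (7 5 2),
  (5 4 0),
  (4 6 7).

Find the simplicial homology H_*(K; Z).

H_0 ≅ Z,  H_1 ≅ Z^2,  H_2 ≅ Z.

Order the vertices as 0 < 1 < 2 < 3 < 4 < 5 < 6 < 7. Listing each simplex with vertices in this order, K has dimension 2 with simplices:

  0-simplices (8): [0], [1], [2], [3], [4], [5], [6], [7]
  1-simplices (24): (24 of them)
  2-simplices (16): [0,1,4], [0,1,7], [0,3,5], [0,3,6], [0,4,5], [0,6,7], [1,2,4], [1,2,7], [2,3,4], [2,3,6], [2,5,6], [2,5,7], [3,4,7], [3,5,7], [4,5,6], [4,6,7]

so the chain groups are C_0 ≅ Z^8, C_1 ≅ Z^24, C_2 ≅ Z^16.

Boundary ∂_1: C_1 → C_0 is given by ∂[p,q] = [q] − [p]. For instance
  ∂[0,5] = [5] − [0].
The resulting 8×24 matrix has rank 7, and its Smith normal form has invariant factors (1,1,1,1,1,1,1).

Boundary ∂_2: C_2 → C_1 sends each 2-simplex [p,q,r] to [q,r] − [p,r] + [p,q]. For instance
  ∂[1,2,4] = [2,4] − [1,4] + [1,2],
  ∂[3,5,7] = [5,7] − [3,7] + [3,5].
The 24×16 boundary matrix has rank 15 and Smith normal form diag(1,1,1,1,1,1,1,1,1,1,1,1,1,1,1).

Reading off H_k = ker ∂_k / im ∂_{k+1}:

  H_0: rank C_0 − rank ∂_1 = 8 − 7 = 1, and the invariant factors of ∂_1 are all 1, so H_0 ≅ Z.
  H_1: rank ker ∂_1 − rank ∂_2 = (24 − 7) − 15 = 2, and the invariant factors of ∂_2 are all 1, so H_1 ≅ Z^2.
  H_2: rank ker ∂_2 − rank ∂_3 = (16 − 15) − 0 = 1, and there is no ∂_3, so H_2 ≅ Z.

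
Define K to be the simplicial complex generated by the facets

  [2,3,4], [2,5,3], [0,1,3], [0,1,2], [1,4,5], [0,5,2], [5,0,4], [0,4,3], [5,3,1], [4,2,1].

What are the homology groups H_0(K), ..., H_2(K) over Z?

H_0 ≅ Z,  H_1 ≅ Z/2Z,  H_2 = 0.

Take the total order 0 < 1 < 2 < 3 < 4 < 5 on the vertex set. Then K (dimension 2) consists of the simplices:

  0-simplices (6): [0], [1], [2], [3], [4], [5]
  1-simplices (15): [0,1], [0,2], [0,3], [0,4], [0,5], [1,2], [1,3], [1,4], [1,5], [2,3], [2,4], [2,5], [3,4], [3,5], [4,5]
  2-simplices (10): [0,1,2], [0,1,3], [0,2,5], [0,3,4], [0,4,5], [1,2,4], [1,3,5], [1,4,5], [2,3,4], [2,3,5]

so the chain groups are C_0 ≅ Z^6, C_1 ≅ Z^15, C_2 ≅ Z^10.

The boundary map ∂_1: C_1 → C_0 sends each edge [p,q] (with p < q) to q − p.
The resulting 6×15 matrix has rank 5, and its Smith normal form has invariant factors (1,1,1,1,1).

The boundary map ∂_2: C_2 → C_1 maps a triangle to the signed sum of its edges. For instance
  ∂[1,4,5] = [4,5] − [1,5] + [1,4],
  ∂[0,2,5] = [2,5] − [0,5] + [0,2].
As a 15×10 matrix over Z this has rank 10, with invariant factors (1,1,1,1,1,1,1,1,1,2).

Reading off H_k = ker ∂_k / im ∂_{k+1}:

  H_0: rank C_0 − rank ∂_1 = 6 − 5 = 1, and the invariant factors of ∂_1 are all 1, so H_0 = Z.
  H_1: rank ker ∂_1 − rank ∂_2 = (15 − 5) − 10 = 0, and ∂_2 has invariant factor 2 > 1, so H_1 = Z/2Z.
  H_2: rank ker ∂_2 − rank ∂_3 = (10 − 10) − 0 = 0, and there is no ∂_3, so H_2 = 0.

As a check, the Euler characteristic is 6 − 15 + 10 = 1, which agrees with 1 − 0 + 0 = 1.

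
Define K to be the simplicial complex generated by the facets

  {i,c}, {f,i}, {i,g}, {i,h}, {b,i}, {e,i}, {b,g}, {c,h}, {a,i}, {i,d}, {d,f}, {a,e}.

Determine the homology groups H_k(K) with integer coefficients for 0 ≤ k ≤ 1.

K has 9 vertices, 12 edges.
rank ∂_0 = 0, rank ∂_1 = 8 ⇒ b_0 = 9 − 0 − 8 = 1; all invariant factors of ∂_1 are 1 so no torsion. So H_0 = Z.
rank ∂_1 = 8, rank ∂_2 = 0 ⇒ b_1 = 12 − 8 − 0 = 4. So H_1 = Z^4.

H_0 ≅ Z,  H_1 ≅ Z^4.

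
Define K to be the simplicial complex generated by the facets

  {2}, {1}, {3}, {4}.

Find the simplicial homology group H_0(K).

We work with the vertex ordering 1 < 2 < 3 < 4. The simplices of K, each written with vertices in increasing order, are:

  0-simplices (4): [1], [2], [3], [4]

so the chain groups are C_0 ≅ Z^4.

From H_k ≅ ker(∂_k) / im(∂_{k+1}) we obtain:

  H_0: rank C_0 − rank ∂_1 = 4 − 0 = 4, and there is no ∂_1, so H_0 ≅ Z^4.

H_0 = Z^4.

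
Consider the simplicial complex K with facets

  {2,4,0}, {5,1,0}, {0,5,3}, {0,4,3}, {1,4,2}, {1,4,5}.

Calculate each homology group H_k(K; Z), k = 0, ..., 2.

We work with the vertex ordering 0 < 1 < 2 < 3 < 4 < 5. The simplices of K, each written with vertices in increasing order, are:

  0-simplices (6): [0], [1], [2], [3], [4], [5]
  1-simplices (12): [0,1], [0,2], [0,3], [0,4], [0,5], [1,2], [1,4], [1,5], [2,4], [3,4], [3,5], [4,5]
  2-simplices (6): [0,1,5], [0,2,4], [0,3,4], [0,3,5], [1,2,4], [1,4,5]

Hence C_0 ≅ Z^6, C_1 ≅ Z^12, C_2 ≅ Z^6.

∂_1: C_1 → C_0 maps an edge to its endpoints' difference, ∂[p,q] = q − p.
The resulting 6×12 matrix has rank 5, and its Smith normal form has invariant factors (1,1,1,1,1).

∂_2: C_2 → C_1 maps a triangle to the signed sum of its edges. For instance
  ∂[0,3,4] = [3,4] − [0,4] + [0,3],
  ∂[0,3,5] = [3,5] − [0,5] + [0,3].
The resulting 12×6 matrix has rank 6, and its Smith normal form has invariant factors (1,1,1,1,1,1).

Computing H_k = (kernel of ∂_k) / (image of ∂_{k+1}):

  H_0: rank C_0 − rank ∂_1 = 6 − 5 = 1, and the invariant factors of ∂_1 are all 1, so H_0 ≅ Z.
  H_1: rank ker ∂_1 − rank ∂_2 = (12 − 5) − 6 = 1, and the invariant factors of ∂_2 are all 1, so H_1 ≅ Z.
  H_2: rank ker ∂_2 − rank ∂_3 = (6 − 6) − 0 = 0, and there is no ∂_3, so H_2 ≅ 0.

(K is a triangulation of the cylinder S^1 x I.)

H_0 ≅ Z,  H_1 ≅ Z,  H_2 = 0.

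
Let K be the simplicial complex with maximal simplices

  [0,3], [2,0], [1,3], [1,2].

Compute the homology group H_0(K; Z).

Order the vertices as 0 < 1 < 2 < 3. Listing each simplex with vertices in this order, K has dimension 1 with simplices:

  0-simplices (4): [0], [1], [2], [3]
  1-simplices (4): [0,2], [0,3], [1,2], [1,3]

giving chain groups C_0 ≅ Z^4, C_1 ≅ Z^4.

Boundary ∂_1: C_1 → C_0 maps an edge to its endpoints' difference, ∂[p,q] = q − p. For instance
  ∂[0,3] = [3] − [0].
The 4×4 boundary matrix has rank 3 and Smith normal form diag(1,1,1).

From H_k ≅ ker(∂_k) / im(∂_{k+1}) we obtain:

  H_0: rank C_0 − rank ∂_1 = 4 − 3 = 1, and the invariant factors of ∂_1 are all 1, so H_0 ≅ Z.

(K is a triangulation of the circle S^1.)

H_0 = Z.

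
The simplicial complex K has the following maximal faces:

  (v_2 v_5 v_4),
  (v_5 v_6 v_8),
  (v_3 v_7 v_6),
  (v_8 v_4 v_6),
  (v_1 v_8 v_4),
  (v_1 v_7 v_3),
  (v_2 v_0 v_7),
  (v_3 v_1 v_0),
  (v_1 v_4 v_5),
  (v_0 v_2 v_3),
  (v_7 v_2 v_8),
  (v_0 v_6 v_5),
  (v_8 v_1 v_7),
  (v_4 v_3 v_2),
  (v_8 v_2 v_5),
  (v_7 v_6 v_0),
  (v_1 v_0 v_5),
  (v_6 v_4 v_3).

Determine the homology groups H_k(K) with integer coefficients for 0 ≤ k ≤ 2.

H_0 = Z,  H_1 = Z × Z/2,  H_2 = 0.

We work with the vertex ordering v_0 < v_1 < v_2 < v_3 < v_4 < v_5 < v_6 < v_7 < v_8. The simplices of K, each written with vertices in increasing order, are:

  0-simplices (9): [v_0], [v_1], [v_2], [v_3], [v_4], [v_5], [v_6], [v_7], [v_8]
  1-simplices (27): (27 of them)
  2-simplices (18): (18 of them)

so the chain groups are C_0 ≅ Z^9, C_1 ≅ Z^27, C_2 ≅ Z^18.

The boundary map ∂_1: C_1 → C_0 sends each edge [p,q] (with p < q) to q − p.
This gives a 9×27 integer matrix of rank 8; reducing to Smith normal form yields diagonal entries (1,1,1,1,1,1,1,1).

The boundary map ∂_2: C_2 → C_1 sends each 2-simplex [p,q,r] to [q,r] − [p,r] + [p,q]. For instance
  ∂[v_1,v_4,v_5] = [v_4,v_5] − [v_1,v_5] + [v_1,v_4],
  ∂[v_3,v_6,v_7] = [v_6,v_7] − [v_3,v_7] + [v_3,v_6].
The 27×18 boundary matrix has rank 18 and Smith normal form diag(1,1,1,1,1,1,1,1,1,1,1,1,1,1,1,1,1,2).

Reading off H_k = ker ∂_k / im ∂_{k+1}:

  H_0: rank C_0 − rank ∂_1 = 9 − 8 = 1, and the invariant factors of ∂_1 are all 1, so H_0 ≅ Z.
  H_1: rank ker ∂_1 − rank ∂_2 = (27 − 8) − 18 = 1, and ∂_2 has invariant factor 2 > 1, so H_1 ≅ Z × Z/2.
  H_2: rank ker ∂_2 − rank ∂_3 = (18 − 18) − 0 = 0, and there is no ∂_3, so H_2 ≅ 0.

(K is a triangulation of the Klein bottle.)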